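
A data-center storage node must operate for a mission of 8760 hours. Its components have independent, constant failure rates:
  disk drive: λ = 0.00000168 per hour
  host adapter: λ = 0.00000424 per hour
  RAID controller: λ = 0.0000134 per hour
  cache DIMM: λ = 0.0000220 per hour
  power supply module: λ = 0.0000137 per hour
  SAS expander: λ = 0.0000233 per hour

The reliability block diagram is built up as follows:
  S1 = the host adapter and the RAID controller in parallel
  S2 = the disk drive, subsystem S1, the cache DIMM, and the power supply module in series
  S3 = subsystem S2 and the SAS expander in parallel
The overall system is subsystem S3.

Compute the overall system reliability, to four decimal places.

R(disk drive) = exp(−0.00000168 × 8760) = 0.985391
R(host adapter) = exp(−0.00000424 × 8760) = 0.963539
R(RAID controller) = exp(−0.0000134 × 8760) = 0.889244
R(cache DIMM) = exp(−0.0000220 × 8760) = 0.824713
R(power supply module) = exp(−0.0000137 × 8760) = 0.886910
R(SAS expander) = exp(−0.0000233 × 8760) = 0.815374
Parallel (host adapter and RAID controller): 1 − (1 − 0.963539)(1 − 0.889244) = 0.995962
Series (disk drive, [0.995962], cache DIMM, and power supply module): 0.985391 × 0.995962 × 0.824713 × 0.886910 = 0.717850
Parallel ([0.717850] and SAS expander): 1 − (1 − 0.717850)(1 − 0.815374) = 0.9479

0.9479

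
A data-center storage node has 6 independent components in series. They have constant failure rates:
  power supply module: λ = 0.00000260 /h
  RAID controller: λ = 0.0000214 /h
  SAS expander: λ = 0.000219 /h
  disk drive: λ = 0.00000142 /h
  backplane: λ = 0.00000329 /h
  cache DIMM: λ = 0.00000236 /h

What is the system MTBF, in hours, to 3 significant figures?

Series of exponential components: λ_sys = Σ λ_i
λ_sys = 0.00000260 + 0.0000214 + 0.000219 + 0.00000142 + 0.00000329 + 0.00000236 = 2.5007e-04 /h
MTBF = 1 / λ_sys = 4000 h

4000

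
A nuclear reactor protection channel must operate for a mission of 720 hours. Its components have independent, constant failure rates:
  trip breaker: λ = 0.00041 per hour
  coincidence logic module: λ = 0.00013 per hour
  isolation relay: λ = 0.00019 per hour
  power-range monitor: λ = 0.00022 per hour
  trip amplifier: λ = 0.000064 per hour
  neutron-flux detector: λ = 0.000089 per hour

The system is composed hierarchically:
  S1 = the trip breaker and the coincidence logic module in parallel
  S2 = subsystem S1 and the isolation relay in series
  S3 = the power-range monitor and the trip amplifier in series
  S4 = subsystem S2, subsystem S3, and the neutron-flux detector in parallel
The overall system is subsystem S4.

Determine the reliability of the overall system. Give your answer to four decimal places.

R(trip breaker) = exp(−0.00041 × 720) = 0.744383
R(coincidence logic module) = exp(−0.00013 × 720) = 0.910647
R(isolation relay) = exp(−0.00019 × 720) = 0.872145
R(power-range monitor) = exp(−0.00022 × 720) = 0.853508
R(trip amplifier) = exp(−0.000064 × 720) = 0.954966
R(neutron-flux detector) = exp(−0.000089 × 720) = 0.937930
Parallel (trip breaker and coincidence logic module): 1 − (1 − 0.744383)(1 − 0.910647) = 0.977160
Series ([0.977160] and isolation relay): 0.977160 × 0.872145 = 0.852225
Series (power-range monitor and trip amplifier): 0.853508 × 0.954966 = 0.815071
Parallel ([0.852225], [0.815071], and neutron-flux detector): 1 − (1 − 0.852225)(1 − 0.815071)(1 − 0.937930) = 0.9983

0.9983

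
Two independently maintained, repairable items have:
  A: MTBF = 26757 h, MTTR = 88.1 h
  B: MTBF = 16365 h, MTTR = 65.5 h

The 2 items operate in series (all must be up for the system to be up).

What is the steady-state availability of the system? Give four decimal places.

A(A) = MTBF/(MTBF+MTTR) = 26757/(26757+88.1) = 0.996718
A(B) = MTBF/(MTBF+MTTR) = 16365/(16365+65.5) = 0.996014
Series availability: 0.996718 × 0.996014 = 0.9927

0.9927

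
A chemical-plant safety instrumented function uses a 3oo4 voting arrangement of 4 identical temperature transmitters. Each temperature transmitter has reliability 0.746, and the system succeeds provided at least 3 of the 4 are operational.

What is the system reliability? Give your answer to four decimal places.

R = Σ_{i=3}^{4} C(4,i) p^i (1−p)^{4−i} with p = 0.746
C(4,3)·0.746^3·0.254^1 = 0.421804
C(4,4)·0.746^4·0.254^0 = 0.309710
Sum = 0.7315

0.7315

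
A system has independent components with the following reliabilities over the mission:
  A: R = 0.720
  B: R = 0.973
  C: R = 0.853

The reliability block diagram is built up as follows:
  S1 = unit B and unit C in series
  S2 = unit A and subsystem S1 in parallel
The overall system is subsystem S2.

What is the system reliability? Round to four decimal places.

0.9524

Series (B and C): 0.973000 × 0.853000 = 0.829969
Parallel (A and [0.829969]): 1 − (1 − 0.720000)(1 − 0.829969) = 0.9524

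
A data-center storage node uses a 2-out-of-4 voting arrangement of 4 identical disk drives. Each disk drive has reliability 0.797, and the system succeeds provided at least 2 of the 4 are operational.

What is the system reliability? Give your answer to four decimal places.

0.9716

R = Σ_{i=2}^{4} C(4,i) p^i (1−p)^{4−i} with p = 0.797
C(4,2)·0.797^2·0.203^2 = 0.157058
C(4,3)·0.797^3·0.203^1 = 0.411084
C(4,4)·0.797^4·0.203^0 = 0.403490
Sum = 0.9716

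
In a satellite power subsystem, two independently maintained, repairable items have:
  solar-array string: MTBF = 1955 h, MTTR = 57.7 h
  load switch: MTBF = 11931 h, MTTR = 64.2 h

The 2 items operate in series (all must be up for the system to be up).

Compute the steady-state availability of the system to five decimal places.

0.96613

A(solar-array string) = MTBF/(MTBF+MTTR) = 1955/(1955+57.7) = 0.971332
A(load switch) = MTBF/(MTBF+MTTR) = 11931/(11931+64.2) = 0.994648
Series availability: 0.971332 × 0.994648 = 0.96613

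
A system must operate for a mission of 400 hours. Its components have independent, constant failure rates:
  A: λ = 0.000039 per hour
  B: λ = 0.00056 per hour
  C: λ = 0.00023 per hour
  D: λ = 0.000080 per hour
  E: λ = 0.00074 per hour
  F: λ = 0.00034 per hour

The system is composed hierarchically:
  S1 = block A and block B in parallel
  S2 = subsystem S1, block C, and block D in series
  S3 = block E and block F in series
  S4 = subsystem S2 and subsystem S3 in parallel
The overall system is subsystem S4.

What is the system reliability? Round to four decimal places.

R(A) = exp(−0.000039 × 400) = 0.984521
R(B) = exp(−0.00056 × 400) = 0.799315
R(C) = exp(−0.00023 × 400) = 0.912105
R(D) = exp(−0.000080 × 400) = 0.968507
R(E) = exp(−0.00074 × 400) = 0.743787
R(F) = exp(−0.00034 × 400) = 0.872843
Parallel (A and B): 1 − (1 − 0.984521)(1 − 0.799315) = 0.996894
Series ([0.996894], C, and D): 0.996894 × 0.912105 × 0.968507 = 0.880636
Series (E and F): 0.743787 × 0.872843 = 0.649209
Parallel ([0.880636] and [0.649209]): 1 − (1 − 0.880636)(1 − 0.649209) = 0.9581

0.9581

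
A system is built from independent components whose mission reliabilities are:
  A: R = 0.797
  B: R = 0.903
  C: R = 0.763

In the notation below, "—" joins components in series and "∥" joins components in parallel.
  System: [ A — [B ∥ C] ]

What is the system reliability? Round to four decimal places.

Parallel (B and C): 1 − (1 − 0.903000)(1 − 0.763000) = 0.977011
Series (A and [0.977011]): 0.797000 × 0.977011 = 0.7787

0.7787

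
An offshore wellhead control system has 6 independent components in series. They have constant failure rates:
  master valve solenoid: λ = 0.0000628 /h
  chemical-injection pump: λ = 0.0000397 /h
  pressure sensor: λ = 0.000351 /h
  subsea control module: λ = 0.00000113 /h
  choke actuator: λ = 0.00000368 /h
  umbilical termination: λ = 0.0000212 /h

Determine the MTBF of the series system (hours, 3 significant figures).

2090

Series of exponential components: λ_sys = Σ λ_i
λ_sys = 0.0000628 + 0.0000397 + 0.000351 + 0.00000113 + 0.00000368 + 0.0000212 = 4.7951e-04 /h
MTBF = 1 / λ_sys = 2090 h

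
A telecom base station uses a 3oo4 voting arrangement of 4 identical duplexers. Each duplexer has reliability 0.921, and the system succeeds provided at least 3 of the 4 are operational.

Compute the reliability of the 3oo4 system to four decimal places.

0.9664

R = Σ_{i=3}^{4} C(4,i) p^i (1−p)^{4−i} with p = 0.921
C(4,3)·0.921^3·0.079^1 = 0.246869
C(4,4)·0.921^4·0.079^0 = 0.719513
Sum = 0.9664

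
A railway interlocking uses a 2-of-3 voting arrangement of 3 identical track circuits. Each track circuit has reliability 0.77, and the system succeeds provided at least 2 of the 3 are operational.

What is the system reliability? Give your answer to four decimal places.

R = Σ_{i=2}^{3} C(3,i) p^i (1−p)^{3−i} with p = 0.77
C(3,2)·0.77^2·0.23^1 = 0.409101
C(3,3)·0.77^3·0.23^0 = 0.456533
Sum = 0.8656

0.8656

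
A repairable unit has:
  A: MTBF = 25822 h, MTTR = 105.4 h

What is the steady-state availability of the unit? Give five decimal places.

A(A) = MTBF/(MTBF+MTTR) = 25822/(25822+105.4) = 0.99593

0.99593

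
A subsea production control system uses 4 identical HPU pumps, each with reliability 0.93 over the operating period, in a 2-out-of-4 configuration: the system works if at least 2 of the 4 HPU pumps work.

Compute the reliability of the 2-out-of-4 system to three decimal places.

R = Σ_{i=2}^{4} C(4,i) p^i (1−p)^{4−i} with p = 0.93
C(4,2)·0.93^2·0.07^2 = 0.02543
C(4,3)·0.93^3·0.07^1 = 0.22522
C(4,4)·0.93^4·0.07^0 = 0.74805
Sum = 0.999

0.999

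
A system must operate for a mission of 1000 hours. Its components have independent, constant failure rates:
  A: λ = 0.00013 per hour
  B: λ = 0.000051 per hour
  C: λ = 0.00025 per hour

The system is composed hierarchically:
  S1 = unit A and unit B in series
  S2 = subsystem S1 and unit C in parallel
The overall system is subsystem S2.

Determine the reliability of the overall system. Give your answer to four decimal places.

0.9634

R(A) = exp(−0.00013 × 1000) = 0.878095
R(B) = exp(−0.000051 × 1000) = 0.950279
R(C) = exp(−0.00025 × 1000) = 0.778801
Series (A and B): 0.878095 × 0.950279 = 0.834435
Parallel ([0.834435] and C): 1 − (1 − 0.834435)(1 − 0.778801) = 0.9634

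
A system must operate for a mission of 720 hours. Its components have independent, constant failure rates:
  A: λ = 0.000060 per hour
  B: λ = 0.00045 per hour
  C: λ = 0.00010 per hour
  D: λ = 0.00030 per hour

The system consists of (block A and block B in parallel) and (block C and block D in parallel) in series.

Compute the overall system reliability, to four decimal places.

0.9750

R(A) = exp(−0.000060 × 720) = 0.957720
R(B) = exp(−0.00045 × 720) = 0.723250
R(C) = exp(−0.00010 × 720) = 0.930531
R(D) = exp(−0.00030 × 720) = 0.805735
Parallel (A and B): 1 − (1 − 0.957720)(1 − 0.723250) = 0.988299
Parallel (C and D): 1 − (1 − 0.930531)(1 − 0.805735) = 0.986505
Series ([0.988299] and [0.986505]): 0.988299 × 0.986505 = 0.9750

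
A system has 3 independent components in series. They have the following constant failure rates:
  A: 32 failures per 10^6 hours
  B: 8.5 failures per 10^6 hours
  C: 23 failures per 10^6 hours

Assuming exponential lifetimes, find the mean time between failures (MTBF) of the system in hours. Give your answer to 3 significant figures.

15700

Series of exponential components: λ_sys = Σ λ_i
λ_sys = 0.000032 + 0.0000085 + 0.000023 = 6.3500e-05 /h
MTBF = 1 / λ_sys = 15700 h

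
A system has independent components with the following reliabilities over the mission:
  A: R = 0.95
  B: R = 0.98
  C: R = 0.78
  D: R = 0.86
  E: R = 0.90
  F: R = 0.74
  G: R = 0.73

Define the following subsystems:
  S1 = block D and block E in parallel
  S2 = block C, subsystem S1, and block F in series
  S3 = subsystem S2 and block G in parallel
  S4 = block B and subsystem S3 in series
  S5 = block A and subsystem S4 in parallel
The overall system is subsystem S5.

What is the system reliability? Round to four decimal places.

Parallel (D and E): 1 − (1 − 0.860000)(1 − 0.900000) = 0.986000
Series (C, [0.986000], and F): 0.780000 × 0.986000 × 0.740000 = 0.569119
Parallel ([0.569119] and G): 1 − (1 − 0.569119)(1 − 0.730000) = 0.883662
Series (B and [0.883662]): 0.980000 × 0.883662 = 0.865989
Parallel (A and [0.865989]): 1 − (1 − 0.950000)(1 − 0.865989) = 0.9933

0.9933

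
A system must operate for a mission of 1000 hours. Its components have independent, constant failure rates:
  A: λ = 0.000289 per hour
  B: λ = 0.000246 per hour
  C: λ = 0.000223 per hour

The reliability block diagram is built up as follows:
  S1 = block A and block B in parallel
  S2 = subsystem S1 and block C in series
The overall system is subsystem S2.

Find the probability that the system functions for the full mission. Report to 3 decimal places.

R(A) = exp(−0.000289 × 1000) = 0.74901
R(B) = exp(−0.000246 × 1000) = 0.78192
R(C) = exp(−0.000223 × 1000) = 0.80011
Parallel (A and B): 1 − (1 − 0.74901)(1 − 0.78192) = 0.94526
Series ([0.94526] and C): 0.94526 × 0.80011 = 0.756

0.756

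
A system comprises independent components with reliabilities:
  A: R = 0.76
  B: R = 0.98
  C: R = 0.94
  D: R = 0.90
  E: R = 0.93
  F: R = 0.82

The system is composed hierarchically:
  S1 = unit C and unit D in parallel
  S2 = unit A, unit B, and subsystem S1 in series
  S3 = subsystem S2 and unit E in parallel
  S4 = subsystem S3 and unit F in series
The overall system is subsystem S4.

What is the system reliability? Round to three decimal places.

0.805

Parallel (C and D): 1 − (1 − 0.94000)(1 − 0.90000) = 0.99400
Series (A, B, and [0.99400]): 0.76000 × 0.98000 × 0.99400 = 0.74033
Parallel ([0.74033] and E): 1 − (1 − 0.74033)(1 − 0.93000) = 0.98182
Series ([0.98182] and F): 0.98182 × 0.82000 = 0.805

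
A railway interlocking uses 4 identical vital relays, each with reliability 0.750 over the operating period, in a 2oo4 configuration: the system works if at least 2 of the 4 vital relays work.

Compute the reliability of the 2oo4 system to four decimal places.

0.9492

R = Σ_{i=2}^{4} C(4,i) p^i (1−p)^{4−i} with p = 0.750
C(4,2)·0.750^2·0.250^2 = 0.210938
C(4,3)·0.750^3·0.250^1 = 0.421875
C(4,4)·0.750^4·0.250^0 = 0.316406
Sum = 0.9492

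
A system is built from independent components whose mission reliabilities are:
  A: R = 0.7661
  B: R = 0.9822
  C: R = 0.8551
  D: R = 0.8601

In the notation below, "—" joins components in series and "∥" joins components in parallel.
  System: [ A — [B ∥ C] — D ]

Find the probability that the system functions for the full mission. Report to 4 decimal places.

0.6572

Parallel (B and C): 1 − (1 − 0.982200)(1 − 0.855100) = 0.997421
Series (A, [0.997421], and D): 0.766100 × 0.997421 × 0.860100 = 0.6572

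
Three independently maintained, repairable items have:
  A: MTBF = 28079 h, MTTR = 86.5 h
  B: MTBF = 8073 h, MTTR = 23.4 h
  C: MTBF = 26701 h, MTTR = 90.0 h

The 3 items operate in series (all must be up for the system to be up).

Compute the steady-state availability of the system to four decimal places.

A(A) = MTBF/(MTBF+MTTR) = 28079/(28079+86.5) = 0.996929
A(B) = MTBF/(MTBF+MTTR) = 8073/(8073+23.4) = 0.997110
A(C) = MTBF/(MTBF+MTTR) = 26701/(26701+90.0) = 0.996641
Series availability: 0.996929 × 0.997110 × 0.996641 = 0.9907

0.9907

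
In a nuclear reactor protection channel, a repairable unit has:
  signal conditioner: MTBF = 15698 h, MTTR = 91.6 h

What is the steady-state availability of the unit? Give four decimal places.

0.9942

A(signal conditioner) = MTBF/(MTBF+MTTR) = 15698/(15698+91.6) = 0.9942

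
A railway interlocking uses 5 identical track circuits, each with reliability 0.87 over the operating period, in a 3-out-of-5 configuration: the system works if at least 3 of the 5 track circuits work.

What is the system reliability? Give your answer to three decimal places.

0.982

R = Σ_{i=3}^{5} C(5,i) p^i (1−p)^{5−i} with p = 0.87
C(5,3)·0.87^3·0.13^2 = 0.11129
C(5,4)·0.87^4·0.13^1 = 0.37238
C(5,5)·0.87^5·0.13^0 = 0.49842
Sum = 0.982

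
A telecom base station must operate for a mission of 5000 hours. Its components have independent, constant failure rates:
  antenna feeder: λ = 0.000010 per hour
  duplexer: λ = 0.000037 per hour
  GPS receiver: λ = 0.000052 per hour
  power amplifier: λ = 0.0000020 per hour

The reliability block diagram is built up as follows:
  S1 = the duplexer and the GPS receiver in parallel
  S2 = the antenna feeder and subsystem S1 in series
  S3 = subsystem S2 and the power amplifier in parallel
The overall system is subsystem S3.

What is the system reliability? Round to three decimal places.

0.999

R(antenna feeder) = exp(−0.000010 × 5000) = 0.95123
R(duplexer) = exp(−0.000037 × 5000) = 0.83110
R(GPS receiver) = exp(−0.000052 × 5000) = 0.77105
R(power amplifier) = exp(−0.0000020 × 5000) = 0.99005
Parallel (duplexer and GPS receiver): 1 − (1 − 0.83110)(1 − 0.77105) = 0.96133
Series (antenna feeder and [0.96133]): 0.95123 × 0.96133 = 0.91445
Parallel ([0.91445] and power amplifier): 1 − (1 − 0.91445)(1 − 0.99005) = 0.999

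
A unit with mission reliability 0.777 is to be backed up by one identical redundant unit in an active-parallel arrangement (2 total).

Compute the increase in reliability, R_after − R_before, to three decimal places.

0.173

R_before = 0.777
R_after = 1 − (1 − 0.777)^2 = 0.950
ΔR = 0.950 − 0.777 = 0.173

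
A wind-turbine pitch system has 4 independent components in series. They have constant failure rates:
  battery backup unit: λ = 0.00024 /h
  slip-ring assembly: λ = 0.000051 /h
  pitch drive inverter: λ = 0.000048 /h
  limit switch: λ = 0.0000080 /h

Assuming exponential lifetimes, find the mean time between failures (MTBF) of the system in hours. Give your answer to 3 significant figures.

2880

Series of exponential components: λ_sys = Σ λ_i
λ_sys = 0.00024 + 0.000051 + 0.000048 + 0.0000080 = 3.4700e-04 /h
MTBF = 1 / λ_sys = 2880 h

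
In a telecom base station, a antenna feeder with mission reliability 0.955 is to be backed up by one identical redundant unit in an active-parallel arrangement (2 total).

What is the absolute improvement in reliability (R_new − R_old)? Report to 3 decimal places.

R_before = 0.955
R_after = 1 − (1 − 0.955)^2 = 0.998
ΔR = 0.998 − 0.955 = 0.043

0.043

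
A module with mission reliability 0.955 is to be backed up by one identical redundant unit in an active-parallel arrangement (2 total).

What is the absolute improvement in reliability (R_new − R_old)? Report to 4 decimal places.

R_before = 0.955
R_after = 1 − (1 − 0.955)^2 = 0.9980
ΔR = 0.9980 − 0.955 = 0.0430

0.0430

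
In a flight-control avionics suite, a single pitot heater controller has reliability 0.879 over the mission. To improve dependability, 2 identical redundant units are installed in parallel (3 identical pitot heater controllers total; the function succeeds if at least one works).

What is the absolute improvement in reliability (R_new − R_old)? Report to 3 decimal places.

0.119

R_before = 0.879
R_after = 1 − (1 − 0.879)^3 = 0.998
ΔR = 0.998 − 0.879 = 0.119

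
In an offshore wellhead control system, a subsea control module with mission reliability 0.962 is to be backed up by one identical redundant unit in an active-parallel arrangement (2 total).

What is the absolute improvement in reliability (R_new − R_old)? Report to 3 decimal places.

R_before = 0.962
R_after = 1 − (1 − 0.962)^2 = 0.999
ΔR = 0.999 − 0.962 = 0.037

0.037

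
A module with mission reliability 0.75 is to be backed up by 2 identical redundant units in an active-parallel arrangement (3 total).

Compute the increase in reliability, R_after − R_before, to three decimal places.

R_before = 0.75
R_after = 1 − (1 − 0.75)^3 = 0.984
ΔR = 0.984 − 0.75 = 0.234

0.234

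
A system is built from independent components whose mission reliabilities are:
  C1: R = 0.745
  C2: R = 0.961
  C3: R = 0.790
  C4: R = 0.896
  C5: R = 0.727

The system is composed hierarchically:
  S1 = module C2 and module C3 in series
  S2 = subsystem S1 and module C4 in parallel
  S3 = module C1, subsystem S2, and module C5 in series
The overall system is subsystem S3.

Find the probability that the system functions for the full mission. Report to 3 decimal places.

0.528

Series (C2 and C3): 0.96100 × 0.79000 = 0.75919
Parallel ([0.75919] and C4): 1 − (1 − 0.75919)(1 − 0.89600) = 0.97496
Series (C1, [0.97496], and C5): 0.74500 × 0.97496 × 0.72700 = 0.528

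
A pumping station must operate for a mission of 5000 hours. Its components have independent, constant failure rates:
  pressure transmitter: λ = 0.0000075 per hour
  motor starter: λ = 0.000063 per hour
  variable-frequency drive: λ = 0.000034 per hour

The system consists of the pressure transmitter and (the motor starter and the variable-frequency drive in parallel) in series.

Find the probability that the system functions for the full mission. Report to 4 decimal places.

R(pressure transmitter) = exp(−0.0000075 × 5000) = 0.963194
R(motor starter) = exp(−0.000063 × 5000) = 0.729789
R(variable-frequency drive) = exp(−0.000034 × 5000) = 0.843665
Parallel (motor starter and variable-frequency drive): 1 − (1 − 0.729789)(1 − 0.843665) = 0.957757
Series (pressure transmitter and [0.957757]): 0.963194 × 0.957757 = 0.9225

0.9225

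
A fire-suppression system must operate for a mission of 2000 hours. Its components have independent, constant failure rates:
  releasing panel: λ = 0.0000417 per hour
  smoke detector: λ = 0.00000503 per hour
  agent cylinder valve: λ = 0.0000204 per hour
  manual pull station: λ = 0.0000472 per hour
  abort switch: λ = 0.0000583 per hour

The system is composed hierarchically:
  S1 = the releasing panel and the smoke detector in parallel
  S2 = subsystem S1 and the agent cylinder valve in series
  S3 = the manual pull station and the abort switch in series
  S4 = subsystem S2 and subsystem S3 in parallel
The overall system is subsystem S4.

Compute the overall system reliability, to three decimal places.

0.992

R(releasing panel) = exp(−0.0000417 × 2000) = 0.91998
R(smoke detector) = exp(−0.00000503 × 2000) = 0.98999
R(agent cylinder valve) = exp(−0.0000204 × 2000) = 0.96002
R(manual pull station) = exp(−0.0000472 × 2000) = 0.90992
R(abort switch) = exp(−0.0000583 × 2000) = 0.88994
Parallel (releasing panel and smoke detector): 1 − (1 − 0.91998)(1 − 0.98999) = 0.99920
Series ([0.99920] and agent cylinder valve): 0.99920 × 0.96002 = 0.95925
Series (manual pull station and abort switch): 0.90992 × 0.88994 = 0.80977
Parallel ([0.95925] and [0.80977]): 1 − (1 − 0.95925)(1 − 0.80977) = 0.992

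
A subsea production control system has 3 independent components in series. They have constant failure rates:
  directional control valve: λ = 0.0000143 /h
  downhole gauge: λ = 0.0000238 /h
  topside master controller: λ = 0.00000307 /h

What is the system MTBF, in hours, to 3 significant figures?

Series of exponential components: λ_sys = Σ λ_i
λ_sys = 0.0000143 + 0.0000238 + 0.00000307 = 4.1170e-05 /h
MTBF = 1 / λ_sys = 24300 h

24300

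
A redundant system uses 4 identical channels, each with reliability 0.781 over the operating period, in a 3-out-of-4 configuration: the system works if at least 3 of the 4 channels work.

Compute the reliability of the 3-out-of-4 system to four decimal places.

R = Σ_{i=3}^{4} C(4,i) p^i (1−p)^{4−i} with p = 0.781
C(4,3)·0.781^3·0.219^1 = 0.417308
C(4,4)·0.781^4·0.219^0 = 0.372052
Sum = 0.7894

0.7894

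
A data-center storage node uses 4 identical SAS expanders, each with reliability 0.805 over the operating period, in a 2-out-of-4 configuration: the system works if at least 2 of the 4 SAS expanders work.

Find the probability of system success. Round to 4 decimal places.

0.9747

R = Σ_{i=2}^{4} C(4,i) p^i (1−p)^{4−i} with p = 0.805
C(4,2)·0.805^2·0.195^2 = 0.147847
C(4,3)·0.805^3·0.195^1 = 0.406895
C(4,4)·0.805^4·0.195^0 = 0.419936
Sum = 0.9747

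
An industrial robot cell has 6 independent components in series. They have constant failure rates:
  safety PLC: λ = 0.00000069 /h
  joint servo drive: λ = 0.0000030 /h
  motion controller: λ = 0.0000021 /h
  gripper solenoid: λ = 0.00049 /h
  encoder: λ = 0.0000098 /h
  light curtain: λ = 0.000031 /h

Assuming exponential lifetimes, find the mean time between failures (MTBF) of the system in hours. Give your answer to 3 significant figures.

1860

Series of exponential components: λ_sys = Σ λ_i
λ_sys = 0.00000069 + 0.0000030 + 0.0000021 + 0.00049 + 0.0000098 + 0.000031 = 5.3659e-04 /h
MTBF = 1 / λ_sys = 1860 h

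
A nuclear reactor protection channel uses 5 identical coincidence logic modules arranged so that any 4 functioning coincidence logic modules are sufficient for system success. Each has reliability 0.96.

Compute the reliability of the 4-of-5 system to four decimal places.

R = Σ_{i=4}^{5} C(5,i) p^i (1−p)^{5−i} with p = 0.96
C(5,4)·0.96^4·0.04^1 = 0.169869
C(5,5)·0.96^5·0.04^0 = 0.815373
Sum = 0.9852

0.9852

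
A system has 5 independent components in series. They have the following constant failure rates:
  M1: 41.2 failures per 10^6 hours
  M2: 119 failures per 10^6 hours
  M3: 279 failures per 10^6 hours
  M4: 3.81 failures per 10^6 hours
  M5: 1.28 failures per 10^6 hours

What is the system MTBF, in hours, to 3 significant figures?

2250

Series of exponential components: λ_sys = Σ λ_i
λ_sys = 0.0000412 + 0.000119 + 0.000279 + 0.00000381 + 0.00000128 = 4.4429e-04 /h
MTBF = 1 / λ_sys = 2250 h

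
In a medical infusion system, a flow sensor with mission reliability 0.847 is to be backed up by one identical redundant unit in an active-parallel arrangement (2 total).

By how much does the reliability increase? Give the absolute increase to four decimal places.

R_before = 0.847
R_after = 1 − (1 − 0.847)^2 = 0.9766
ΔR = 0.9766 − 0.847 = 0.1296

0.1296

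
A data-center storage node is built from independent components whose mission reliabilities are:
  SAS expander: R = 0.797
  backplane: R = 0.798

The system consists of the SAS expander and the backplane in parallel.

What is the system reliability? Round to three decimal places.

Parallel (SAS expander and backplane): 1 − (1 − 0.79700)(1 − 0.79800) = 0.959

0.959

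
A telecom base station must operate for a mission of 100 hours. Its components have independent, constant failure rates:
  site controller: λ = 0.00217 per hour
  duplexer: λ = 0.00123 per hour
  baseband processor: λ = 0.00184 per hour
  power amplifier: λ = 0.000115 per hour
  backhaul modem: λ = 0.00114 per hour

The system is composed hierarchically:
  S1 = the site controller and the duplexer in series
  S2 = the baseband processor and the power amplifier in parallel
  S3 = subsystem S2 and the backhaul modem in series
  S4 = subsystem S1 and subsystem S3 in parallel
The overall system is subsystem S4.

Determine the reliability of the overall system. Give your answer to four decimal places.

R(site controller) = exp(−0.00217 × 100) = 0.804930
R(duplexer) = exp(−0.00123 × 100) = 0.884264
R(baseband processor) = exp(−0.00184 × 100) = 0.831936
R(power amplifier) = exp(−0.000115 × 100) = 0.988566
R(backhaul modem) = exp(−0.00114 × 100) = 0.892258
Series (site controller and duplexer): 0.804930 × 0.884264 = 0.711771
Parallel (baseband processor and power amplifier): 1 − (1 − 0.831936)(1 − 0.988566) = 0.998078
Series ([0.998078] and backhaul modem): 0.998078 × 0.892258 = 0.890543
Parallel ([0.711771] and [0.890543]): 1 − (1 − 0.711771)(1 − 0.890543) = 0.9685

0.9685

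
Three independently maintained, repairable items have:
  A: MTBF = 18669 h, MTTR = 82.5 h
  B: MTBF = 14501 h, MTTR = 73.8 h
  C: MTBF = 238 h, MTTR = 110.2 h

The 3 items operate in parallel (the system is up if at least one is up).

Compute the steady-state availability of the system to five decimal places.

0.99999

A(A) = MTBF/(MTBF+MTTR) = 18669/(18669+82.5) = 0.995600
A(B) = MTBF/(MTBF+MTTR) = 14501/(14501+73.8) = 0.994936
A(C) = MTBF/(MTBF+MTTR) = 238/(238+110.2) = 0.683515
Parallel availability: 1 − (1 − 0.995600)(1 − 0.994936)(1 − 0.683515) = 0.99999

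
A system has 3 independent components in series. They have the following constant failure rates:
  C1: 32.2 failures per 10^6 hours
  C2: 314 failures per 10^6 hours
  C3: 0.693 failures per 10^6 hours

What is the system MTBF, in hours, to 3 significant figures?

Series of exponential components: λ_sys = Σ λ_i
λ_sys = 0.0000322 + 0.000314 + 0.000000693 = 3.4689e-04 /h
MTBF = 1 / λ_sys = 2880 h

2880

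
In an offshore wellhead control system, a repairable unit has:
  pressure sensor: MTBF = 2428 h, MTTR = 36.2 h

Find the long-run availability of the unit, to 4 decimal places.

A(pressure sensor) = MTBF/(MTBF+MTTR) = 2428/(2428+36.2) = 0.9853

0.9853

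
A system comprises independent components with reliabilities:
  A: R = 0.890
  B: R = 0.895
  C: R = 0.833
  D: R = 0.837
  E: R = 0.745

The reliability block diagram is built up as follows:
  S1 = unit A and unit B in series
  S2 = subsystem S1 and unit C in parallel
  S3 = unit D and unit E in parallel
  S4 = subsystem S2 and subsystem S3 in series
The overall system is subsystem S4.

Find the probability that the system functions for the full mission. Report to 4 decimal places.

0.9259

Series (A and B): 0.890000 × 0.895000 = 0.796550
Parallel ([0.796550] and C): 1 − (1 − 0.796550)(1 − 0.833000) = 0.966024
Parallel (D and E): 1 − (1 − 0.837000)(1 − 0.745000) = 0.958435
Series ([0.966024] and [0.958435]): 0.966024 × 0.958435 = 0.9259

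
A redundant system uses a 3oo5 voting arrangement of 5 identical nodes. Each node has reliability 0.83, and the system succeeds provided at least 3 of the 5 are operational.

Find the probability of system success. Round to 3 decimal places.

R = Σ_{i=3}^{5} C(5,i) p^i (1−p)^{5−i} with p = 0.83
C(5,3)·0.83^3·0.17^2 = 0.16525
C(5,4)·0.83^4·0.17^1 = 0.40340
C(5,5)·0.83^5·0.17^0 = 0.39390
Sum = 0.963

0.963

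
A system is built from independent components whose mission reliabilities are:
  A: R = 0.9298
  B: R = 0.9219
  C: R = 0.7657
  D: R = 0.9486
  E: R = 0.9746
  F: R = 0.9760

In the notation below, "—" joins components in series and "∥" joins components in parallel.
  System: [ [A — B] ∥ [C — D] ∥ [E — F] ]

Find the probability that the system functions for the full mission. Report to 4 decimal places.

0.9981

Series (A and B): 0.929800 × 0.921900 = 0.857183
Series (C and D): 0.765700 × 0.948600 = 0.726343
Series (E and F): 0.974600 × 0.976000 = 0.951210
Parallel ([0.857183], [0.726343], and [0.951210]): 1 − (1 − 0.857183)(1 − 0.726343)(1 − 0.951210) = 0.9981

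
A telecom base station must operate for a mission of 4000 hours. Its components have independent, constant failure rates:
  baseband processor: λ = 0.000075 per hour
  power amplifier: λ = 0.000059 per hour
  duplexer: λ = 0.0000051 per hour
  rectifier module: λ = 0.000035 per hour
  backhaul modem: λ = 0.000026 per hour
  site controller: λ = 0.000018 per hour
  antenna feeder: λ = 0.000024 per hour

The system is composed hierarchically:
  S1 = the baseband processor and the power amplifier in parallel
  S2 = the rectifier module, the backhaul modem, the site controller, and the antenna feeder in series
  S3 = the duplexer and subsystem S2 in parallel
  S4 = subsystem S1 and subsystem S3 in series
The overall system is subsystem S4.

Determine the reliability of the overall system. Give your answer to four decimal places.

R(baseband processor) = exp(−0.000075 × 4000) = 0.740818
R(power amplifier) = exp(−0.000059 × 4000) = 0.789781
R(duplexer) = exp(−0.0000051 × 4000) = 0.979807
R(rectifier module) = exp(−0.000035 × 4000) = 0.869358
R(backhaul modem) = exp(−0.000026 × 4000) = 0.901225
R(site controller) = exp(−0.000018 × 4000) = 0.930531
R(antenna feeder) = exp(−0.000024 × 4000) = 0.908464
Parallel (baseband processor and power amplifier): 1 − (1 − 0.740818)(1 − 0.789781) = 0.945515
Series (rectifier module, backhaul modem, site controller, and antenna feeder): 0.869358 × 0.901225 × 0.930531 × 0.908464 = 0.662324
Parallel (duplexer and [0.662324]): 1 − (1 − 0.979807)(1 − 0.662324) = 0.993181
Series ([0.945515] and [0.993181]): 0.945515 × 0.993181 = 0.9391

0.9391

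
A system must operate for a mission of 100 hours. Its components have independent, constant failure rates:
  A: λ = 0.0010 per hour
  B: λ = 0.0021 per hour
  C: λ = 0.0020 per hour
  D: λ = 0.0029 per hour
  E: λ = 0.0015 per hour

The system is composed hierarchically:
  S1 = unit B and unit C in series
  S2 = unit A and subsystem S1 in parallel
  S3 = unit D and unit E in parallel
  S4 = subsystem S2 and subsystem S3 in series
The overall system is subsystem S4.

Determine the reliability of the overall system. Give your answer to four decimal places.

0.9340

R(A) = exp(−0.0010 × 100) = 0.904837
R(B) = exp(−0.0021 × 100) = 0.810584
R(C) = exp(−0.0020 × 100) = 0.818731
R(D) = exp(−0.0029 × 100) = 0.748264
R(E) = exp(−0.0015 × 100) = 0.860708
Series (B and C): 0.810584 × 0.818731 = 0.663650
Parallel (A and [0.663650]): 1 − (1 − 0.904837)(1 − 0.663650) = 0.967992
Parallel (D and E): 1 − (1 − 0.748264)(1 − 0.860708) = 0.964935
Series ([0.967992] and [0.964935]): 0.967992 × 0.964935 = 0.9340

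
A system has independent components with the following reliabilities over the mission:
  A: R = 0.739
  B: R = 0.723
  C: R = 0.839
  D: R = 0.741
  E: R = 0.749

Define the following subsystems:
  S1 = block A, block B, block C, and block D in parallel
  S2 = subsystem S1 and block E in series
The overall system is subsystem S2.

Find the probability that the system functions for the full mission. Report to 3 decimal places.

0.747

Parallel (A, B, C, and D): 1 − (1 − 0.73900)(1 − 0.72300)(1 − 0.83900)(1 − 0.74100) = 0.99699
Series ([0.99699] and E): 0.99699 × 0.74900 = 0.747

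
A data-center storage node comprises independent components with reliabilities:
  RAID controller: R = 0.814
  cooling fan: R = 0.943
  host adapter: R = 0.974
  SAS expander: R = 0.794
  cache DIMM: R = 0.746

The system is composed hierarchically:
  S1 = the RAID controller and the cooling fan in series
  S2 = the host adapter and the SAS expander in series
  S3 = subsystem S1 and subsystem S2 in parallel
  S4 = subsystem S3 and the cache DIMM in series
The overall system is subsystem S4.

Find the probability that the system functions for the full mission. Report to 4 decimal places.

0.7067

Series (RAID controller and cooling fan): 0.814000 × 0.943000 = 0.767602
Series (host adapter and SAS expander): 0.974000 × 0.794000 = 0.773356
Parallel ([0.767602] and [0.773356]): 1 − (1 − 0.767602)(1 − 0.773356) = 0.947328
Series ([0.947328] and cache DIMM): 0.947328 × 0.746000 = 0.7067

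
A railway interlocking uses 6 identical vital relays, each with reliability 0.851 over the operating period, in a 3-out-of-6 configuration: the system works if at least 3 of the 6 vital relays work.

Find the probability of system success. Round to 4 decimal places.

R = Σ_{i=3}^{6} C(6,i) p^i (1−p)^{6−i} with p = 0.851
C(6,3)·0.851^3·0.149^3 = 0.040773
C(6,4)·0.851^4·0.149^2 = 0.174655
C(6,5)·0.851^5·0.149^1 = 0.399011
C(6,6)·0.851^6·0.149^0 = 0.379820
Sum = 0.9943

0.9943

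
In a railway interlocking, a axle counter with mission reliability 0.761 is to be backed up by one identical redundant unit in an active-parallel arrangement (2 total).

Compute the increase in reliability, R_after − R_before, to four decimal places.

0.1819

R_before = 0.761
R_after = 1 − (1 − 0.761)^2 = 0.9429
ΔR = 0.9429 − 0.761 = 0.1819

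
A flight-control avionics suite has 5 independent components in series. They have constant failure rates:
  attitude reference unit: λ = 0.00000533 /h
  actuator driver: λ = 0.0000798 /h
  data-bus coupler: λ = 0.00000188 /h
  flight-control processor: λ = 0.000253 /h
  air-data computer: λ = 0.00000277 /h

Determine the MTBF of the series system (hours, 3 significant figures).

Series of exponential components: λ_sys = Σ λ_i
λ_sys = 0.00000533 + 0.0000798 + 0.00000188 + 0.000253 + 0.00000277 = 3.4278e-04 /h
MTBF = 1 / λ_sys = 2920 h

2920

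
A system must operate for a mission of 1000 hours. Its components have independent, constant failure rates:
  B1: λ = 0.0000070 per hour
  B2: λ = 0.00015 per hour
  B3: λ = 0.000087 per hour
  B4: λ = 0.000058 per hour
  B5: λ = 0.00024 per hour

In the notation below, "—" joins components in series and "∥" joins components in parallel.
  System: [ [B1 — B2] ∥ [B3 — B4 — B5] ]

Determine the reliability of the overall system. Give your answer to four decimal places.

R(B1) = exp(−0.0000070 × 1000) = 0.993024
R(B2) = exp(−0.00015 × 1000) = 0.860708
R(B3) = exp(−0.000087 × 1000) = 0.916677
R(B4) = exp(−0.000058 × 1000) = 0.943650
R(B5) = exp(−0.00024 × 1000) = 0.786628
Series (B1 and B2): 0.993024 × 0.860708 = 0.854704
Series (B3, B4, and B5): 0.916677 × 0.943650 × 0.786628 = 0.680451
Parallel ([0.854704] and [0.680451]): 1 − (1 − 0.854704)(1 − 0.680451) = 0.9536

0.9536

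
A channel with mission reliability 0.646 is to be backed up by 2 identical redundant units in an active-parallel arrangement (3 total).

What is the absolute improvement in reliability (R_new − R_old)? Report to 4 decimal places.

0.3096

R_before = 0.646
R_after = 1 − (1 − 0.646)^3 = 0.9556
ΔR = 0.9556 − 0.646 = 0.3096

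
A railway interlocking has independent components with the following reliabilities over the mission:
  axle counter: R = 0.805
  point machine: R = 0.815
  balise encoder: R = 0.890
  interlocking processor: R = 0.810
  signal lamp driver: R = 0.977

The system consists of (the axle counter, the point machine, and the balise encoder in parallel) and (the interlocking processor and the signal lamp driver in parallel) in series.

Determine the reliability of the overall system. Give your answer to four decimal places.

0.9917

Parallel (axle counter, point machine, and balise encoder): 1 − (1 − 0.805000)(1 − 0.815000)(1 − 0.890000) = 0.996032
Parallel (interlocking processor and signal lamp driver): 1 − (1 − 0.810000)(1 − 0.977000) = 0.995630
Series ([0.996032] and [0.995630]): 0.996032 × 0.995630 = 0.9917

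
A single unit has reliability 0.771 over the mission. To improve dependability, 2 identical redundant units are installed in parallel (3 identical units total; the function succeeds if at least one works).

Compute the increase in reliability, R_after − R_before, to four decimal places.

0.2170

R_before = 0.771
R_after = 1 − (1 − 0.771)^3 = 0.9880
ΔR = 0.9880 − 0.771 = 0.2170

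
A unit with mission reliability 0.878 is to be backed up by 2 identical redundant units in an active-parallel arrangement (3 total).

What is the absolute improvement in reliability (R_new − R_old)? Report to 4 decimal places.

0.1202

R_before = 0.878
R_after = 1 − (1 − 0.878)^3 = 0.9982
ΔR = 0.9982 − 0.878 = 0.1202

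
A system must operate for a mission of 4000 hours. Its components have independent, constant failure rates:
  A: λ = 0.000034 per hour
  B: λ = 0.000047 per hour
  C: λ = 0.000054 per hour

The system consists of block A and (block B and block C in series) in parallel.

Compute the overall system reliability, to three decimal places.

R(A) = exp(−0.000034 × 4000) = 0.87284
R(B) = exp(−0.000047 × 4000) = 0.82861
R(C) = exp(−0.000054 × 4000) = 0.80574
Series (B and C): 0.82861 × 0.80574 = 0.66764
Parallel (A and [0.66764]): 1 − (1 − 0.87284)(1 − 0.66764) = 0.958

0.958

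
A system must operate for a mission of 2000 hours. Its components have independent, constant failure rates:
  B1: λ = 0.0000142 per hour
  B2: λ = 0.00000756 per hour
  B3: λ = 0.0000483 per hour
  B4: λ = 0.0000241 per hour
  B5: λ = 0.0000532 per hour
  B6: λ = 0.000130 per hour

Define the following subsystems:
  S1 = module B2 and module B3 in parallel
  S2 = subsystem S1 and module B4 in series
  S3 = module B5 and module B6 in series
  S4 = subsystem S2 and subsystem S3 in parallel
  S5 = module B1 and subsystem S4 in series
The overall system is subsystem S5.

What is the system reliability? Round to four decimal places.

R(B1) = exp(−0.0000142 × 2000) = 0.971999
R(B2) = exp(−0.00000756 × 2000) = 0.984994
R(B3) = exp(−0.0000483 × 2000) = 0.907919
R(B4) = exp(−0.0000241 × 2000) = 0.952943
R(B5) = exp(−0.0000532 × 2000) = 0.899065
R(B6) = exp(−0.000130 × 2000) = 0.771052
Parallel (B2 and B3): 1 − (1 − 0.984994)(1 − 0.907919) = 0.998618
Series ([0.998618] and B4): 0.998618 × 0.952943 = 0.951626
Series (B5 and B6): 0.899065 × 0.771052 = 0.693226
Parallel ([0.951626] and [0.693226]): 1 − (1 − 0.951626)(1 − 0.693226) = 0.985160
Series (B1 and [0.985160]): 0.971999 × 0.985160 = 0.9576

0.9576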